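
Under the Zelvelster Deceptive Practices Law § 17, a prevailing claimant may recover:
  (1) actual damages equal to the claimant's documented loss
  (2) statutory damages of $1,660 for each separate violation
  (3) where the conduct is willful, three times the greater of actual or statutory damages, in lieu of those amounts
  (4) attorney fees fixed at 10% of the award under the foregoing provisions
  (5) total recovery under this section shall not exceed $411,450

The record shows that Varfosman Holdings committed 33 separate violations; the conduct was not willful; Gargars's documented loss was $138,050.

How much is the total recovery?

$212,113

Statutory damages: 33 × $1,660 = $54,780
Conduct not willful: the in-lieu enhancement does not apply.
Actual plus statutory damages: $138,050 + $54,780 = $192,830
Attorney fees: 10% of $192,830 = $19,283
Total before cap: $192,830 + $19,283 = $212,113
Cap at $411,450: $212,113 is within the cap, no reduction.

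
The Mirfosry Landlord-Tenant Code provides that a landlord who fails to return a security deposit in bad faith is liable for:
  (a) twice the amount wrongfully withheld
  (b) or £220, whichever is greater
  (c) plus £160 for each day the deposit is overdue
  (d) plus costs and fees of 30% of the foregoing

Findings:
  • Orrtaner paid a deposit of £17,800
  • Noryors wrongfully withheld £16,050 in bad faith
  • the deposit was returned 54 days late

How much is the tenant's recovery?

£52,962

Doubled: 2 × £16,050 = £32,100
Minimum £220: £32,100 meets the minimum, no increase.
Late-return penalty: 54 × £160 = £8,640
Damages plus late penalty: £32,100 + £8,640 = £40,740
Costs and fees: 30% of £40,740 = £12,222
Total recovery: £40,740 + £12,222 = £52,962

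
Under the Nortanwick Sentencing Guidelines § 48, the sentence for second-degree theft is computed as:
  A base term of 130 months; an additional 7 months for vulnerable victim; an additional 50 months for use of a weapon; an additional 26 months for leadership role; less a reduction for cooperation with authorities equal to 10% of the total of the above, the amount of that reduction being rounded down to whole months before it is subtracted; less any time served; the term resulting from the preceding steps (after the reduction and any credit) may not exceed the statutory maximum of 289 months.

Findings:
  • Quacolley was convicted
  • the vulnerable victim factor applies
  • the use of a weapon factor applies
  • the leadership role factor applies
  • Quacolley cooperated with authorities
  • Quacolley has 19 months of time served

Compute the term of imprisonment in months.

Sentence: 173 months

Vulnerable victim enhancement: +7 months
Use of a weapon enhancement: +50 months
Leadership role enhancement: +26 months
Adjusted term: 130 months + 7 months + 50 months + 26 months = 213 months
Cooperation with authorities reduction: 10% of 213 months = 21 months (rounded down)
After reduction: 213 − 21 = 192 months
Less time served: 192 months − 19 months = 173 months
Cap at 289 months: 173 months is within the cap, no reduction.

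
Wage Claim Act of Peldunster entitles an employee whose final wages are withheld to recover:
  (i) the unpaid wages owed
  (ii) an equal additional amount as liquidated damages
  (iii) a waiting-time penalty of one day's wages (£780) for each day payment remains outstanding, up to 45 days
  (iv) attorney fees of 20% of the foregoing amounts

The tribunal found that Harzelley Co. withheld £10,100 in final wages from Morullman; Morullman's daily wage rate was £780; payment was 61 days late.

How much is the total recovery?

Liquidated damages (equal amount): £10,100
Penalty days: min(61, 45) = 45
Waiting-time penalty: 45 × £780 = £35,100
Subtotal: £10,100 + £10,100 + £35,100 = £55,300
Attorney fees: 20% of £55,300 = £11,060
Total award: £55,300 + £11,060 = £66,360

£66,360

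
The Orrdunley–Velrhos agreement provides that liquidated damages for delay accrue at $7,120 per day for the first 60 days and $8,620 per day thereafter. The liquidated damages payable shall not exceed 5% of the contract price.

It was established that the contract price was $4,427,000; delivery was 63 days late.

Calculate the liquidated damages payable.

First 60 days: 60 × $7,120 = $427,200
Remaining days: (63 − 60) × $8,620 = $25,860
Accrued per-day damages: $427,200 + $25,860 = $453,060
Cap: 5% of $4,427,000 = $221,350
Cap at $221,350: $453,060 exceeds the cap → $221,350

Liquidated damages: $221,350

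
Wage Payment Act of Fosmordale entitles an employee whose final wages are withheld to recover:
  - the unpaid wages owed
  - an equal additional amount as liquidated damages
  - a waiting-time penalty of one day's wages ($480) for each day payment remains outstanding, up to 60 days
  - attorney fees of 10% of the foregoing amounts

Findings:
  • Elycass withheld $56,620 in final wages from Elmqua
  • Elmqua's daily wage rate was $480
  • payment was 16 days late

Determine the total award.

Liquidated damages (equal amount): $56,620
Penalty days: min(16, 60) = 16
Waiting-time penalty: 16 × $480 = $7,680
Subtotal: $56,620 + $56,620 + $7,680 = $120,920
Attorney fees: 10% of $120,920 = $12,092
Total award: $120,920 + $12,092 = $133,012

$133,012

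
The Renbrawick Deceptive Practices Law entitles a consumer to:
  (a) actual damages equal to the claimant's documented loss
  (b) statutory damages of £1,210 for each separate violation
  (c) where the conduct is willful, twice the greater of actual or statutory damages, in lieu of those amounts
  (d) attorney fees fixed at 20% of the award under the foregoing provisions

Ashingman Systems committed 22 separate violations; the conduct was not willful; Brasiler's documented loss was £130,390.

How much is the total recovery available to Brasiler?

Statutory damages: 22 × £1,210 = £26,620
Conduct not willful: the in-lieu enhancement does not apply.
Actual plus statutory damages: £130,390 + £26,620 = £157,010
Attorney fees: 20% of £157,010 = £31,402
Total recovery: £157,010 + £31,402 = £188,412

Total recovery: £188,412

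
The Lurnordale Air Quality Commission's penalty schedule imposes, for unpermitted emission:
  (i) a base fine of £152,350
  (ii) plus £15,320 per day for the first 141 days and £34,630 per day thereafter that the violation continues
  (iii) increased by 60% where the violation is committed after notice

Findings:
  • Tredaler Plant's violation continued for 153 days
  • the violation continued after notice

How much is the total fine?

First 141 days: 141 × £15,320 = £2,160,120
Remaining days: (153 − 141) × £34,630 = £415,560
Per-day component: £2,160,120 + £415,560 = £2,575,680
Base plus per-day: £152,350 + £2,575,680 = £2,728,030
Enhancement: 60% of £2,728,030 = £1,636,818
Enhanced fine: £2,728,030 + £1,636,818 = £4,364,848

£4,364,848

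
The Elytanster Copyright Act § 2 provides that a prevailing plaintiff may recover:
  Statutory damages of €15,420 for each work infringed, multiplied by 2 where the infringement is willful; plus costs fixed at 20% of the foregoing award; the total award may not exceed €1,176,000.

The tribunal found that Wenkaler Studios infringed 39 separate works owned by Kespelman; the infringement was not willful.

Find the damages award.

€721,656

Statutory damages: 39 × €15,420 = €601,380
Infringement not willful: no ×2 enhancement.
Costs: 20% of €601,380 = €120,276
Award plus costs: €601,380 + €120,276 = €721,656
Cap at €1,176,000: €721,656 is within the cap, no reduction.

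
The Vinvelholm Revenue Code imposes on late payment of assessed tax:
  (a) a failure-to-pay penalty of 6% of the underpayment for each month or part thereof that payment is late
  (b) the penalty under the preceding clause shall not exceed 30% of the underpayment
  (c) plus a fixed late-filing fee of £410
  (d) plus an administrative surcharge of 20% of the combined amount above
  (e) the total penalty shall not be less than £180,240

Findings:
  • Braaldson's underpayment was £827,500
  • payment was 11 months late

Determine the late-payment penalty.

Accrued rate: 6% × 11 = 66%, capped at 30% → 30%
Failure-to-pay penalty: 30% of £827,500 = £248,250
Penalty before surcharge: £248,250 + £410 = £248,660
Administrative surcharge: 20% of £248,660 = £49,732
Total penalty: £248,660 + £49,732 = £298,392
Minimum £180,240: £298,392 meets the minimum, no increase.

Penalty: £298,392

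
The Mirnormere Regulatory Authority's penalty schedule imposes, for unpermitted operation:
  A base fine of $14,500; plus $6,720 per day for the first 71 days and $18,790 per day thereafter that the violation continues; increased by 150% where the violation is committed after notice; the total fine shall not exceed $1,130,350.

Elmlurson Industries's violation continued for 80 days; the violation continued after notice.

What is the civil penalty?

$1,130,350

First 71 days: 71 × $6,720 = $477,120
Remaining days: (80 − 71) × $18,790 = $169,110
Per-day component: $477,120 + $169,110 = $646,230
Base plus per-day: $14,500 + $646,230 = $660,730
Enhancement: 150% of $660,730 = $991,095
Enhanced fine: $660,730 + $991,095 = $1,651,825
Cap at $1,130,350: $1,651,825 exceeds the cap → $1,130,350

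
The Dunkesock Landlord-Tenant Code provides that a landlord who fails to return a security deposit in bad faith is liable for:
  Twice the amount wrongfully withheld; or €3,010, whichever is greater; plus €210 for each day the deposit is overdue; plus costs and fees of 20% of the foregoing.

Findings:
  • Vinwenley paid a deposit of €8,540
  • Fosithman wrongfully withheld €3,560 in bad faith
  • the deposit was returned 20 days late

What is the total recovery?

€13,584

Doubled: 2 × €3,560 = €7,120
Minimum €3,010: €7,120 meets the minimum, no increase.
Late-return penalty: 20 × €210 = €4,200
Damages plus late penalty: €7,120 + €4,200 = €11,320
Costs and fees: 20% of €11,320 = €2,264
Total recovery: €11,320 + €2,264 = €13,584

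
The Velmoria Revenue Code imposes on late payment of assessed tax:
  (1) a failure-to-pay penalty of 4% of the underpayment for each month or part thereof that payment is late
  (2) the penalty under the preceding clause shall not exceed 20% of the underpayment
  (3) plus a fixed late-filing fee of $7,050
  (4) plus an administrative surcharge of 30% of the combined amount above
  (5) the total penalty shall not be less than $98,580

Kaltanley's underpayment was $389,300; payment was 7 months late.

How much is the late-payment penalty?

Penalty: $110,383

Accrued rate: 4% × 7 = 28%, capped at 20% → 20%
Failure-to-pay penalty: 20% of $389,300 = $77,860
Penalty before surcharge: $77,860 + $7,050 = $84,910
Administrative surcharge: 30% of $84,910 = $25,473
Total penalty: $84,910 + $25,473 = $110,383
Minimum $98,580: $110,383 meets the minimum, no increase.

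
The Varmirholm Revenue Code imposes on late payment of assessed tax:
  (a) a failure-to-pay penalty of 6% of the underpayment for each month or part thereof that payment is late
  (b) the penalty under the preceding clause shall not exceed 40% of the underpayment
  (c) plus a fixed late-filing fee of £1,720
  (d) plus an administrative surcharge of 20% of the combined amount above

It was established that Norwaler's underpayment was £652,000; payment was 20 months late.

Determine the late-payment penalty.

£315,024

Accrued rate: 6% × 20 = 120%, capped at 40% → 40%
Failure-to-pay penalty: 40% of £652,000 = £260,800
Penalty before surcharge: £260,800 + £1,720 = £262,520
Administrative surcharge: 20% of £262,520 = £52,504
Total penalty: £262,520 + £52,504 = £315,024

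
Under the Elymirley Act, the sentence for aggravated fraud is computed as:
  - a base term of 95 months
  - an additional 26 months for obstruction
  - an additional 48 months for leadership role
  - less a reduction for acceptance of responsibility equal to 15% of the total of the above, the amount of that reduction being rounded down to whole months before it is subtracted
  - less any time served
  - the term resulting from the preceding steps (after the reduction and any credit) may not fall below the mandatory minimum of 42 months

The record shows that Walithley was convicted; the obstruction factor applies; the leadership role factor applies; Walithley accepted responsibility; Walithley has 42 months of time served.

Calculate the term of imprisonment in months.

Obstruction enhancement: +26 months
Leadership role enhancement: +48 months
Adjusted term: 95 months + 26 months + 48 months = 169 months
Acceptance of responsibility reduction: 15% of 169 months = 25 months (rounded down)
After reduction: 169 − 25 = 144 months
Less time served: 144 months − 42 months = 102 months
Minimum 42 months: 102 months meets the minimum, no increase.

102 months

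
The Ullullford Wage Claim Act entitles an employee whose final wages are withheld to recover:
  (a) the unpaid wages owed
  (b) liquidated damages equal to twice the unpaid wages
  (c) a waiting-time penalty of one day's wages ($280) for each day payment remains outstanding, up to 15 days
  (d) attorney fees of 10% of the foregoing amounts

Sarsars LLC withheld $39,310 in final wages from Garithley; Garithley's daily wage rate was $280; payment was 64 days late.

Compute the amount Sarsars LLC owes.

Total award: $134,343

Doubled: 2 × $39,310 = $78,620
Penalty days: min(64, 15) = 15
Waiting-time penalty: 15 × $280 = $4,200
Subtotal: $39,310 + $78,620 + $4,200 = $122,130
Attorney fees: 10% of $122,130 = $12,213
Total award: $122,130 + $12,213 = $134,343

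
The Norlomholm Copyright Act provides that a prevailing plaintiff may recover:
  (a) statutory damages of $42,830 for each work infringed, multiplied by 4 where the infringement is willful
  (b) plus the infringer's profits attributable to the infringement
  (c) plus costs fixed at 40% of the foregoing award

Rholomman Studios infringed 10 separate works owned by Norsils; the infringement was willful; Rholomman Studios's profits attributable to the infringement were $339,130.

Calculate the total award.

$2,873,262

Statutory damages: 10 × $42,830 = $428,300
Multiplied by 4: 4 × $428,300 = $1,713,200
Combined award: $1,713,200 + $339,130 = $2,052,330
Costs: 40% of $2,052,330 = $820,932
Award plus costs: $2,052,330 + $820,932 = $2,873,262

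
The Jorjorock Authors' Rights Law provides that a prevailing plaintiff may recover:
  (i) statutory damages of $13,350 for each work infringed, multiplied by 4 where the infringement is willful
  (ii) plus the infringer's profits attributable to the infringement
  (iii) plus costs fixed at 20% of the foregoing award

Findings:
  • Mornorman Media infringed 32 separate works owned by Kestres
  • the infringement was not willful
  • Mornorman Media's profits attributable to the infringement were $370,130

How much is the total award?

Statutory damages: 32 × $13,350 = $427,200
Infringement not willful: no ×4 enhancement.
Combined award: $427,200 + $370,130 = $797,330
Costs: 20% of $797,330 = $159,466
Award plus costs: $797,330 + $159,466 = $956,796

$956,796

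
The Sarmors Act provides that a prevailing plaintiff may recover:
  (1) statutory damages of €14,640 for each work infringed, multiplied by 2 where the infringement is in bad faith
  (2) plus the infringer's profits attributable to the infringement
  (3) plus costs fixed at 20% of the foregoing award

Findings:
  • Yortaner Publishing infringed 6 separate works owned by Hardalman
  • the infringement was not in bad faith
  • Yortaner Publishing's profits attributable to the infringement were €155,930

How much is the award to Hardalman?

€292,524

Statutory damages: 6 × €14,640 = €87,840
Infringement not in bad faith: no ×2 enhancement.
Combined award: €87,840 + €155,930 = €243,770
Costs: 20% of €243,770 = €48,754
Award plus costs: €243,770 + €48,754 = €292,524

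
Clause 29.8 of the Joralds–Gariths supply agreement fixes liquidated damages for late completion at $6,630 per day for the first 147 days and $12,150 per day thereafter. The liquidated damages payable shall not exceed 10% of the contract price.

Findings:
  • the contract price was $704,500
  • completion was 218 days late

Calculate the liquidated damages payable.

First 147 days: 147 × $6,630 = $974,610
Remaining days: (218 − 147) × $12,150 = $862,650
Accrued per-day damages: $974,610 + $862,650 = $1,837,260
Cap: 10% of $704,500 = $70,450
Cap at $70,450: $1,837,260 exceeds the cap → $70,450

$70,450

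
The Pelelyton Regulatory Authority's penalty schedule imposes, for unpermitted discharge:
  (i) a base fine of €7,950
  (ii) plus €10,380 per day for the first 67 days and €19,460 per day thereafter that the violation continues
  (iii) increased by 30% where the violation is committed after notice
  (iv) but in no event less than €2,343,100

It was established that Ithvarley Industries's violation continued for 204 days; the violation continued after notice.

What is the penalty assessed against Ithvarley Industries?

First 67 days: 67 × €10,380 = €695,460
Remaining days: (204 − 67) × €19,460 = €2,666,020
Per-day component: €695,460 + €2,666,020 = €3,361,480
Base plus per-day: €7,950 + €3,361,480 = €3,369,430
Enhancement: 30% of €3,369,430 = €1,010,829
Enhanced fine: €3,369,430 + €1,010,829 = €4,380,259
Minimum €2,343,100: €4,380,259 meets the minimum, no increase.

€4,380,259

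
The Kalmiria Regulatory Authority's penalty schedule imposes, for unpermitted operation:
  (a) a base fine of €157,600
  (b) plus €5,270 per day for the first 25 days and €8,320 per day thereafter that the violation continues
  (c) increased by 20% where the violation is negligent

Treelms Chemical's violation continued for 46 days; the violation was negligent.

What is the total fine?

First 25 days: 25 × €5,270 = €131,750
Remaining days: (46 − 25) × €8,320 = €174,720
Per-day component: €131,750 + €174,720 = €306,470
Base plus per-day: €157,600 + €306,470 = €464,070
Enhancement: 20% of €464,070 = €92,814
Enhanced fine: €464,070 + €92,814 = €556,884

€556,884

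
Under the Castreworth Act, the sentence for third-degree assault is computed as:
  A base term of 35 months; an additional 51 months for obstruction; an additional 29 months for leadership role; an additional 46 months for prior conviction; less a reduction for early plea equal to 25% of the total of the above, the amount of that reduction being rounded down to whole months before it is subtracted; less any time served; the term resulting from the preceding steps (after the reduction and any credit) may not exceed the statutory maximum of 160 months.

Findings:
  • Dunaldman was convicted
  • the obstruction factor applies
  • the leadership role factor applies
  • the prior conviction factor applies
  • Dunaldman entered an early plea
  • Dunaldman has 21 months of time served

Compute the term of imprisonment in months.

Obstruction enhancement: +51 months
Leadership role enhancement: +29 months
Prior conviction enhancement: +46 months
Adjusted term: 35 months + 51 months + 29 months + 46 months = 161 months
Early plea reduction: 25% of 161 months = 40 months (rounded down)
After reduction: 161 − 40 = 121 months
Less time served: 121 months − 21 months = 100 months
Cap at 160 months: 100 months is within the cap, no reduction.

100 months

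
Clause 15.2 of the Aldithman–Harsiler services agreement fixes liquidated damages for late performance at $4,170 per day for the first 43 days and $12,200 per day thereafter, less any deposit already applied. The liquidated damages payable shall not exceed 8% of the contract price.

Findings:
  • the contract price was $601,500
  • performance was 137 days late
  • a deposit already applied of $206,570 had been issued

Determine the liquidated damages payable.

$48,120

First 43 days: 43 × $4,170 = $179,310
Remaining days: (137 − 43) × $12,200 = $1,146,800
Accrued per-day damages: $179,310 + $1,146,800 = $1,326,110
Less deposit already applied: $1,326,110 − $206,570 = $1,119,540
Cap: 8% of $601,500 = $48,120
Cap at $48,120: $1,119,540 exceeds the cap → $48,120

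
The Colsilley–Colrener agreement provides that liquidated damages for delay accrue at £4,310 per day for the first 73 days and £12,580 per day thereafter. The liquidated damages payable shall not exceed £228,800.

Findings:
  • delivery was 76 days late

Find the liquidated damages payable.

£228,800

First 73 days: 73 × £4,310 = £314,630
Remaining days: (76 − 73) × £12,580 = £37,740
Accrued per-day damages: £314,630 + £37,740 = £352,370
Cap at £228,800: £352,370 exceeds the cap → £228,800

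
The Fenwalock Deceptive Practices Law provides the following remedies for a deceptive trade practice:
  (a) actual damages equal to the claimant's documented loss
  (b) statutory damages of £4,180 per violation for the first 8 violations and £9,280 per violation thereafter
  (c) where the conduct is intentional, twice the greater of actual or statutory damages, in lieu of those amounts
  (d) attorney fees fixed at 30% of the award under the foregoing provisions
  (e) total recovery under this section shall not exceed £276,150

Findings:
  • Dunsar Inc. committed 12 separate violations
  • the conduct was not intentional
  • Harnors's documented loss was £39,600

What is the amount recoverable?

First 8 violations: 8 × £4,180 = £33,440
Remaining violations: (12 − 8) × £9,280 = £37,120
Statutory damages: £33,440 + £37,120 = £70,560
Conduct not intentional: the in-lieu enhancement does not apply.
Actual plus statutory damages: £39,600 + £70,560 = £110,160
Attorney fees: 30% of £110,160 = £33,048
Total before cap: £110,160 + £33,048 = £143,208
Cap at £276,150: £143,208 is within the cap, no reduction.

£143,208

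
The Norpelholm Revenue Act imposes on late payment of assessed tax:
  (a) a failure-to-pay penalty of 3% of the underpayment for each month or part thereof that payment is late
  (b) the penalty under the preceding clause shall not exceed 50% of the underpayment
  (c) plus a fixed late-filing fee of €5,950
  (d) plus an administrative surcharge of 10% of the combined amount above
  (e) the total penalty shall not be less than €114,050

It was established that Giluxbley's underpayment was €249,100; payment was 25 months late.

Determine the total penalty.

€143,550

Accrued rate: 3% × 25 = 75%, capped at 50% → 50%
Failure-to-pay penalty: 50% of €249,100 = €124,550
Penalty before surcharge: €124,550 + €5,950 = €130,500
Administrative surcharge: 10% of €130,500 = €13,050
Total penalty: €130,500 + €13,050 = €143,550
Minimum €114,050: €143,550 meets the minimum, no increase.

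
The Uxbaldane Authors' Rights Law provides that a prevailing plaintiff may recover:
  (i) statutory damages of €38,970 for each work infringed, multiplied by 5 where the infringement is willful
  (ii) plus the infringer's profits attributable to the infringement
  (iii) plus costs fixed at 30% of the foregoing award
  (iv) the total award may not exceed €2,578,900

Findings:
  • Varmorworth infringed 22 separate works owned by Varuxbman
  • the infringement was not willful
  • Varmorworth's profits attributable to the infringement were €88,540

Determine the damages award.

€1,229,644

Statutory damages: 22 × €38,970 = €857,340
Infringement not willful: no ×5 enhancement.
Combined award: €857,340 + €88,540 = €945,880
Costs: 30% of €945,880 = €283,764
Award plus costs: €945,880 + €283,764 = €1,229,644
Cap at €2,578,900: €1,229,644 is within the cap, no reduction.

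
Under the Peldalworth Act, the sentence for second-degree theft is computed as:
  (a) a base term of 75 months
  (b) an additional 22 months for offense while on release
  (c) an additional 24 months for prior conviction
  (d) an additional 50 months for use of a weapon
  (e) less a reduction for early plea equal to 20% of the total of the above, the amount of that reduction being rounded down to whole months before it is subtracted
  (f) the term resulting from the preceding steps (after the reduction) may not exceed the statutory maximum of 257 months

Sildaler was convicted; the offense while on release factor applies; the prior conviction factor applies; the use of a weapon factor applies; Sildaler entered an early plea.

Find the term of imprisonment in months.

Offense while on release enhancement: +22 months
Prior conviction enhancement: +24 months
Use of a weapon enhancement: +50 months
Adjusted term: 75 months + 22 months + 24 months + 50 months = 171 months
Early plea reduction: 20% of 171 months = 34 months (rounded down)
After reduction: 171 − 34 = 137 months
Cap at 257 months: 137 months is within the cap, no reduction.

Sentence: 137 months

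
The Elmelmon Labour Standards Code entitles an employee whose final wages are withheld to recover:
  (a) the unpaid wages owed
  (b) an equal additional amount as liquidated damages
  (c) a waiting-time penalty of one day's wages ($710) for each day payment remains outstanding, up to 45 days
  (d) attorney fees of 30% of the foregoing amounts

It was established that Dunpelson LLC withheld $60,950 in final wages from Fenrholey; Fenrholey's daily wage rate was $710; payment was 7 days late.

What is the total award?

$164,931

Liquidated damages (equal amount): $60,950
Penalty days: min(7, 45) = 7
Waiting-time penalty: 7 × $710 = $4,970
Subtotal: $60,950 + $60,950 + $4,970 = $126,870
Attorney fees: 30% of $126,870 = $38,061
Total award: $126,870 + $38,061 = $164,931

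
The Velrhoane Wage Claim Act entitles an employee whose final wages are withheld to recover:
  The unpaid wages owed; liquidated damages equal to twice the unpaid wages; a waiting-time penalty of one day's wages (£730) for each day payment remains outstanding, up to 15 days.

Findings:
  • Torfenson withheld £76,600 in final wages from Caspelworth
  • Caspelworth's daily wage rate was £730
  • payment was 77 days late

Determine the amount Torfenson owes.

Doubled: 2 × £76,600 = £153,200
Penalty days: min(77, 15) = 15
Waiting-time penalty: 15 × £730 = £10,950
Total award: £76,600 + £153,200 + £10,950 = £240,750

£240,750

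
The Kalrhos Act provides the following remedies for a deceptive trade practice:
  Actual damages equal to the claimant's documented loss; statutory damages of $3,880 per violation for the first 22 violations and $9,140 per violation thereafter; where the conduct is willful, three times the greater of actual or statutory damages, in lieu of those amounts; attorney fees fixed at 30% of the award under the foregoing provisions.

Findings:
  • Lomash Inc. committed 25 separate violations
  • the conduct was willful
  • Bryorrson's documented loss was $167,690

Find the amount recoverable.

$653,991

First 22 violations: 22 × $3,880 = $85,360
Remaining violations: (25 − 22) × $9,140 = $27,420
Statutory damages: $85,360 + $27,420 = $112,780
Greater of actual damages ($167,690) or statutory damages ($112,780): $167,690
Trebled: 3 × $167,690 = $503,070
Attorney fees: 30% of $503,070 = $150,921
Total recovery: $503,070 + $150,921 = $653,991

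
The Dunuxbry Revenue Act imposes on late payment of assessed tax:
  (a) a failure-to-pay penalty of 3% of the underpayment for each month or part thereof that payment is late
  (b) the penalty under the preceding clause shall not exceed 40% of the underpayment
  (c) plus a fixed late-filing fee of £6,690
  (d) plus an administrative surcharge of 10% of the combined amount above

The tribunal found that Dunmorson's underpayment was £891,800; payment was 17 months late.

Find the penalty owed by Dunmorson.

Accrued rate: 3% × 17 = 51%, capped at 40% → 40%
Failure-to-pay penalty: 40% of £891,800 = £356,720
Penalty before surcharge: £356,720 + £6,690 = £363,410
Administrative surcharge: 10% of £363,410 = £36,341
Total penalty: £363,410 + £36,341 = £399,751

£399,751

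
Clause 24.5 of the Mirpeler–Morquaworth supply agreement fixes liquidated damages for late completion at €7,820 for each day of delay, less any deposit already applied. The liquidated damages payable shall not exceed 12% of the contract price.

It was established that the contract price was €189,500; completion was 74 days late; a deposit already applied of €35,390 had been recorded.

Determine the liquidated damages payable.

Per-day damages: 74 × €7,820 = €578,680
Less deposit already applied: €578,680 − €35,390 = €543,290
Cap: 12% of €189,500 = €22,740
Cap at €22,740: €543,290 exceeds the cap → €22,740

€22,740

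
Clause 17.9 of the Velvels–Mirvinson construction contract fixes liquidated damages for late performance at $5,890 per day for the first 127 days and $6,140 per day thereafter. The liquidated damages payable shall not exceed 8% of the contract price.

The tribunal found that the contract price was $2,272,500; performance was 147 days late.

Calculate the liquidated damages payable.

First 127 days: 127 × $5,890 = $748,030
Remaining days: (147 − 127) × $6,140 = $122,800
Accrued per-day damages: $748,030 + $122,800 = $870,830
Cap: 8% of $2,272,500 = $181,800
Cap at $181,800: $870,830 exceeds the cap → $181,800

$181,800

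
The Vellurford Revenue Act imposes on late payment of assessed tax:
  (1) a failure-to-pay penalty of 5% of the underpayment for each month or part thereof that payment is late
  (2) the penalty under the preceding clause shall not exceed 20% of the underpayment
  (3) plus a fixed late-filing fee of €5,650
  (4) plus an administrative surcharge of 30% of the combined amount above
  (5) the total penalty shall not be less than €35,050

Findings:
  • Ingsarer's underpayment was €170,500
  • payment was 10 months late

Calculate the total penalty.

€51,675

Accrued rate: 5% × 10 = 50%, capped at 20% → 20%
Failure-to-pay penalty: 20% of €170,500 = €34,100
Penalty before surcharge: €34,100 + €5,650 = €39,750
Administrative surcharge: 30% of €39,750 = €11,925
Total penalty: €39,750 + €11,925 = €51,675
Minimum €35,050: €51,675 meets the minimum, no increase.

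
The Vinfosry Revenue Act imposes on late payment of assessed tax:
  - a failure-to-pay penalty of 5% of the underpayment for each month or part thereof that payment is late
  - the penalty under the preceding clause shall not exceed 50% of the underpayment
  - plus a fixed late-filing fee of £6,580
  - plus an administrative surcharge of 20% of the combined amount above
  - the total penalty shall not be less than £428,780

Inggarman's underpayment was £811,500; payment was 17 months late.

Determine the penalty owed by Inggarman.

Accrued rate: 5% × 17 = 85%, capped at 50% → 50%
Failure-to-pay penalty: 50% of £811,500 = £405,750
Penalty before surcharge: £405,750 + £6,580 = £412,330
Administrative surcharge: 20% of £412,330 = £82,466
Total penalty: £412,330 + £82,466 = £494,796
Minimum £428,780: £494,796 meets the minimum, no increase.

£494,796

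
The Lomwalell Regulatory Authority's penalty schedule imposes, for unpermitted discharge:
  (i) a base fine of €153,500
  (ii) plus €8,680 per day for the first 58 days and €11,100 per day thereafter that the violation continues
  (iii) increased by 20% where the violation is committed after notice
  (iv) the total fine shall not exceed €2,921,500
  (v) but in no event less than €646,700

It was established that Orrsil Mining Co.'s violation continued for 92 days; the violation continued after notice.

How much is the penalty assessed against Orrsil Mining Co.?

€1,241,208

First 58 days: 58 × €8,680 = €503,440
Remaining days: (92 − 58) × €11,100 = €377,400
Per-day component: €503,440 + €377,400 = €880,840
Base plus per-day: €153,500 + €880,840 = €1,034,340
Enhancement: 20% of €1,034,340 = €206,868
Enhanced fine: €1,034,340 + €206,868 = €1,241,208
Cap at €2,921,500: €1,241,208 is within the cap, no reduction.
Minimum €646,700: €1,241,208 meets the minimum, no increase.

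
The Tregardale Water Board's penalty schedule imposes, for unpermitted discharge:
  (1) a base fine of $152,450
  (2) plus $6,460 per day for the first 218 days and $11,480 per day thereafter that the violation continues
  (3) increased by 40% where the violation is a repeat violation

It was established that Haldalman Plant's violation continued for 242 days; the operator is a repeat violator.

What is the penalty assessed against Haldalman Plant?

First 218 days: 218 × $6,460 = $1,408,280
Remaining days: (242 − 218) × $11,480 = $275,520
Per-day component: $1,408,280 + $275,520 = $1,683,800
Base plus per-day: $152,450 + $1,683,800 = $1,836,250
Enhancement: 40% of $1,836,250 = $734,500
Enhanced fine: $1,836,250 + $734,500 = $2,570,750

$2,570,750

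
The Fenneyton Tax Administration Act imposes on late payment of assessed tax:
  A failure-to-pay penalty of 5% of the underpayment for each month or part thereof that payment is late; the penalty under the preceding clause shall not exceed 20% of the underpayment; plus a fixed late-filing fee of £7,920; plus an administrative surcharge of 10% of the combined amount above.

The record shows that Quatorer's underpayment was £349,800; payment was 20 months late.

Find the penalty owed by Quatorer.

Penalty: £85,668

Accrued rate: 5% × 20 = 100%, capped at 20% → 20%
Failure-to-pay penalty: 20% of £349,800 = £69,960
Penalty before surcharge: £69,960 + £7,920 = £77,880
Administrative surcharge: 10% of £77,880 = £7,788
Total penalty: £77,880 + £7,788 = £85,668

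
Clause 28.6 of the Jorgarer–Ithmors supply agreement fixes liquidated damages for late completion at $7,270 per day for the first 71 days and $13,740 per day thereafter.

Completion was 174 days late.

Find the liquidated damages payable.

First 71 days: 71 × $7,270 = $516,170
Remaining days: (174 − 71) × $13,740 = $1,415,220
Accrued per-day damages: $516,170 + $1,415,220 = $1,931,390

Liquidated damages: $1,931,390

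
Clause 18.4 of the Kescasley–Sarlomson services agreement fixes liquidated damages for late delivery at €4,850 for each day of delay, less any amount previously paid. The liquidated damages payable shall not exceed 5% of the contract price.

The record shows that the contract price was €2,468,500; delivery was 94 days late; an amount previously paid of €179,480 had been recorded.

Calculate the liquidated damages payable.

€123,425

Per-day damages: 94 × €4,850 = €455,900
Less amount previously paid: €455,900 − €179,480 = €276,420
Cap: 5% of €2,468,500 = €123,425
Cap at €123,425: €276,420 exceeds the cap → €123,425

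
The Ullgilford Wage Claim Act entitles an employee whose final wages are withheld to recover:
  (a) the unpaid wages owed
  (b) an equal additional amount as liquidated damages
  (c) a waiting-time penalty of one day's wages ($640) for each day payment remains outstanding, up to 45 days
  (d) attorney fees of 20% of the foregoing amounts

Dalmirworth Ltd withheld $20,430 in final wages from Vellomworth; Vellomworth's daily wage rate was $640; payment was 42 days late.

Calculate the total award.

Total award: $81,288

Liquidated damages (equal amount): $20,430
Penalty days: min(42, 45) = 42
Waiting-time penalty: 42 × $640 = $26,880
Subtotal: $20,430 + $20,430 + $26,880 = $67,740
Attorney fees: 20% of $67,740 = $13,548
Total award: $67,740 + $13,548 = $81,288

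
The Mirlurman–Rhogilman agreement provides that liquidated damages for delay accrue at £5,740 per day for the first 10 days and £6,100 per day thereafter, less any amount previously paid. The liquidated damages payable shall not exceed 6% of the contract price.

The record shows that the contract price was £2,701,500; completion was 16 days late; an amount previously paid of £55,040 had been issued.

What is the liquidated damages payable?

£38,960

First 10 days: 10 × £5,740 = £57,400
Remaining days: (16 − 10) × £6,100 = £36,600
Accrued per-day damages: £57,400 + £36,600 = £94,000
Less amount previously paid: £94,000 − £55,040 = £38,960
Cap: 6% of £2,701,500 = £162,090
Cap at £162,090: £38,960 is within the cap, no reduction.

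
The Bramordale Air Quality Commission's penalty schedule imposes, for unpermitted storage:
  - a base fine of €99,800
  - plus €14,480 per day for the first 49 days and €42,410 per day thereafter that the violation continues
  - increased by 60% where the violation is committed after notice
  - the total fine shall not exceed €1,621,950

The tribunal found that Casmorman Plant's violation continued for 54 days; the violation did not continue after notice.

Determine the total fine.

€1,021,370

First 49 days: 49 × €14,480 = €709,520
Remaining days: (54 − 49) × €42,410 = €212,050
Per-day component: €709,520 + €212,050 = €921,570
Base plus per-day: €99,800 + €921,570 = €1,021,370
The violation did not continue after notice: no 60% increase.
Cap at €1,621,950: €1,021,370 is within the cap, no reduction.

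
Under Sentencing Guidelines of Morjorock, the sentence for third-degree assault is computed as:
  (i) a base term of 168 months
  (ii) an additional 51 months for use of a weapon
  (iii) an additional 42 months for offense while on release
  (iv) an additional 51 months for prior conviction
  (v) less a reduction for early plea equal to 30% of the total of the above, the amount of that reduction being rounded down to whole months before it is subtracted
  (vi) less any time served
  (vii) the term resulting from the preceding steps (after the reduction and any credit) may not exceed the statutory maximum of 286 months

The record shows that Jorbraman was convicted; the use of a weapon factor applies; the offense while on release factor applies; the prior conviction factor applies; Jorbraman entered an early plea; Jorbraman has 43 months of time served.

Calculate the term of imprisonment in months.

176 months

Use of a weapon enhancement: +51 months
Offense while on release enhancement: +42 months
Prior conviction enhancement: +51 months
Adjusted term: 168 months + 51 months + 42 months + 51 months = 312 months
Early plea reduction: 30% of 312 months = 93 months (rounded down)
After reduction: 312 − 93 = 219 months
Less time served: 219 months − 43 months = 176 months
Cap at 286 months: 176 months is within the cap, no reduction.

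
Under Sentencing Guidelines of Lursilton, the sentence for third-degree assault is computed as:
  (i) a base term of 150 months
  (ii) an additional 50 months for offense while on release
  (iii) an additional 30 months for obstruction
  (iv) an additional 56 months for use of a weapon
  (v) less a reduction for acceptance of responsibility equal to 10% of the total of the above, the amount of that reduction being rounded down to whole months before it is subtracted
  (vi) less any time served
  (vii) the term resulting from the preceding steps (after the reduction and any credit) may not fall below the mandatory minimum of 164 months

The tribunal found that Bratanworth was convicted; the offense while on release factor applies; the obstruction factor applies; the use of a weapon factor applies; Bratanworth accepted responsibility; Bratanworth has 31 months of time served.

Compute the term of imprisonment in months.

227 months

Offense while on release enhancement: +50 months
Obstruction enhancement: +30 months
Use of a weapon enhancement: +56 months
Adjusted term: 150 months + 50 months + 30 months + 56 months = 286 months
Acceptance of responsibility reduction: 10% of 286 months = 28 months (rounded down)
After reduction: 286 − 28 = 258 months
Less time served: 258 months − 31 months = 227 months
Minimum 164 months: 227 months meets the minimum, no increase.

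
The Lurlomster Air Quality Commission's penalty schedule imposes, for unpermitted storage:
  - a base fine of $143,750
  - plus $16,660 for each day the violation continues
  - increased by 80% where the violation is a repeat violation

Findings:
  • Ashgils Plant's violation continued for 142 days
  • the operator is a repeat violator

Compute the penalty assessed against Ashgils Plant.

Per-day component: 142 × $16,660 = $2,365,720
Base plus per-day: $143,750 + $2,365,720 = $2,509,470
Enhancement: 80% of $2,509,470 = $2,007,576
Enhanced fine: $2,509,470 + $2,007,576 = $4,517,046

$4,517,046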